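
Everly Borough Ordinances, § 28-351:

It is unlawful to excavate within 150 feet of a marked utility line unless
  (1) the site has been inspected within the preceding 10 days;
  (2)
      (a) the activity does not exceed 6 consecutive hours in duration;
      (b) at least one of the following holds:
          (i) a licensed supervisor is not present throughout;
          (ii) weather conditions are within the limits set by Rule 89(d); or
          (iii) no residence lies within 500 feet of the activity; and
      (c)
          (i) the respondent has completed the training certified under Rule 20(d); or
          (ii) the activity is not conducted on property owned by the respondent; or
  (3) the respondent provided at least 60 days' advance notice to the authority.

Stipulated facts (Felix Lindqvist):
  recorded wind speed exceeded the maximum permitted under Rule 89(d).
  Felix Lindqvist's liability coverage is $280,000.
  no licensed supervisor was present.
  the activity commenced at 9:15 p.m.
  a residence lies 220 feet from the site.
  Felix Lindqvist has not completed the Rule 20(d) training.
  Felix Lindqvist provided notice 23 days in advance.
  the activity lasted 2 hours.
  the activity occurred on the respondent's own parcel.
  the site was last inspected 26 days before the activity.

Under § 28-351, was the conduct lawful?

(1) site inspected — fails.
(a) ≤ 6 hrs duration — met.
(i) not (supervisor present) — met.
(ii) weather ok — not met.
(iii) no residence in 500 ft — not met.
(b) = T OR F OR F = true.
(i) training certified — not satisfied.
(ii) not (own property) — not met.
(c) = F OR F = false.
So (2) is not satisfied (T AND T AND F).
(3) ≥60 days' notice — not met.
So Overall is not satisfied (F OR F OR F).

No — unlawful.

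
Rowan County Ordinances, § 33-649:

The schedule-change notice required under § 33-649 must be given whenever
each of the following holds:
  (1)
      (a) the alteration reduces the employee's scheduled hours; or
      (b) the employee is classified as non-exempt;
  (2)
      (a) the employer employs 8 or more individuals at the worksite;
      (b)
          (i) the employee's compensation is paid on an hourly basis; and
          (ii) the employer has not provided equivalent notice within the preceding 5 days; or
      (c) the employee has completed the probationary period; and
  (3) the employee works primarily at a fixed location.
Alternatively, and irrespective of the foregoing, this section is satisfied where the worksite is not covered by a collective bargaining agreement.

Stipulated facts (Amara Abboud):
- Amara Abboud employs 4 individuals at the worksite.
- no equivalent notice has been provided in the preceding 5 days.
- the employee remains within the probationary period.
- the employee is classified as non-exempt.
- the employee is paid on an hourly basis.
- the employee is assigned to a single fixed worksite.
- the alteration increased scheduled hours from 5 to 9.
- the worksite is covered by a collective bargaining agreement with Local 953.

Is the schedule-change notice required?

Yes — required.

(a) hours reduced — not met.
(b) non-exempt — met.
So (1) is satisfied (F OR T).
(a) ≥ 8 at site — fails.
(i) hourly-paid — satisfied.
(ii) no recent notice — satisfied.
(b) = T AND T = true.
(c) past probation — fails.
(2) = F OR T OR F = true.
(3) fixed location — satisfied.
Overall: T AND T AND T → true.
Exception (no CBA) — not satisfied.
Result: main true OR exception false → true.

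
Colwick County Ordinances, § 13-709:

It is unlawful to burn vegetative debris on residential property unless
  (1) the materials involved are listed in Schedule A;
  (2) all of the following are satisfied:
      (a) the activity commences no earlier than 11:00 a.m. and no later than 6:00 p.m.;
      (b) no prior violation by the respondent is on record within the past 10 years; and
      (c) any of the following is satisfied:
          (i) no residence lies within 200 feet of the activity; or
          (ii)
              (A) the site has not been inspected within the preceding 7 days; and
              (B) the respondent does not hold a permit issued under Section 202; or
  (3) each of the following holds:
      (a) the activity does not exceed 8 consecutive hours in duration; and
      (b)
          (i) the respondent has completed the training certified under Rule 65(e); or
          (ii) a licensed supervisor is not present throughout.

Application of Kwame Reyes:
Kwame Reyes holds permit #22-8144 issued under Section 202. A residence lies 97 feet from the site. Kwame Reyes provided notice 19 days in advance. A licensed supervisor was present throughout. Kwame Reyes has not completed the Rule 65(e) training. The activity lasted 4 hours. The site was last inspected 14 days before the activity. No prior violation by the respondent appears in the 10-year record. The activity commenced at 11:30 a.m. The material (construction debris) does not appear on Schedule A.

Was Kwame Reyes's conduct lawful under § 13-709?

(1) Schedule A material — not met.
(a) start within hours — met.
(b) no prior violation — holds.
(i) no residence in 200 ft — not satisfied.
(A) not (site inspected) — holds.
(B) not (holds permit) — not met.
(ii) = T AND F = false.
(c) = F OR F = false.
(2): T AND T AND F → false.
(a) ≤ 8 hrs duration — satisfied.
(i) training certified — not met.
(ii) not (supervisor present) — fails.
(b) = F OR F = false.
So (3) is not satisfied (T AND F).
Overall = F OR F OR F = false.

No — unlawful.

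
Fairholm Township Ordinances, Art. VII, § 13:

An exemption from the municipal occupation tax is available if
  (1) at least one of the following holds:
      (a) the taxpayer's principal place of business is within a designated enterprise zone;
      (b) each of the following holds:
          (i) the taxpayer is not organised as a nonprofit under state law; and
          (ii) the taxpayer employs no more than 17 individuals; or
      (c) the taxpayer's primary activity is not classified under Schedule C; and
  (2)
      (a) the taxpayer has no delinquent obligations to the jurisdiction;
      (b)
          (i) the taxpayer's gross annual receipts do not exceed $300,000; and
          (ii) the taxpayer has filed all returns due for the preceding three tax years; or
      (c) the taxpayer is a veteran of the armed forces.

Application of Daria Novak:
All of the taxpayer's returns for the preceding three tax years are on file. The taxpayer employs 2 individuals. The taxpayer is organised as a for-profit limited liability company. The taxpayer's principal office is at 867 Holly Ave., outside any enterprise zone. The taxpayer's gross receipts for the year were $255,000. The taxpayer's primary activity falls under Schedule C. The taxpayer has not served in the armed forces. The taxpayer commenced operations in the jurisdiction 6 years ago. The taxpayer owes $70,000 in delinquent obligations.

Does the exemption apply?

(a) in enterprise zone — not satisfied.
(i) not (nonprofit) — satisfied.
(ii) ≤ 17 employees — holds.
So (b) is satisfied (T AND T).
(c) not (Schedule C activity) — not met.
(1): F OR T OR F → true.
(a) no delinquency — not satisfied.
(i) receipts ≤ $300,000 — holds.
(ii) returns current — met.
So (b) is satisfied (T AND T).
(c) veteran — fails.
(2) = F OR T OR F = true.
Overall: T AND T → true.

Yes — exempt.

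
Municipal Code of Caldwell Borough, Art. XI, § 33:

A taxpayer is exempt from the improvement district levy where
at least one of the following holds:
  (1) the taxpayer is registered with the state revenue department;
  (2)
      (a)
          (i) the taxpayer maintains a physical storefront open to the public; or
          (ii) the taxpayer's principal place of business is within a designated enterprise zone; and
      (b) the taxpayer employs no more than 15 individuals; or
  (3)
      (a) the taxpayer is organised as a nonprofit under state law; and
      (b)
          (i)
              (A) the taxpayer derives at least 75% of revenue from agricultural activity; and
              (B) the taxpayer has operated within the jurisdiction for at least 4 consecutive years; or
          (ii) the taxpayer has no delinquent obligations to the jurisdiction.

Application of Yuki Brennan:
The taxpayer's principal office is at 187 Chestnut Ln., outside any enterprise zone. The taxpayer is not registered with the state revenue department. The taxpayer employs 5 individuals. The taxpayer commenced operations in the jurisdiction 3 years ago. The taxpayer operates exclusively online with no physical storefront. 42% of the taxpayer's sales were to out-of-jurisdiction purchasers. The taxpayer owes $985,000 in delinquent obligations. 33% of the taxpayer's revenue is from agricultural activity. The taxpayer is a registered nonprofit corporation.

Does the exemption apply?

(1) state-registered — not met.
(i) has storefront — not satisfied.
(ii) in enterprise zone — fails.
(a) = F OR F = false.
(b) ≤ 15 employees — holds.
So (2) is not satisfied (F AND T).
(a) nonprofit — satisfied.
(A) ≥75% agricultural — not satisfied.
(B) ≥ 4 yrs in jurisdiction — not satisfied.
(i) = F AND F = false.
(ii) no delinquency — not satisfied.
(b) = F OR F = false.
(3) = T AND F = false.
Overall: F OR F OR F → false.

No — not exempt.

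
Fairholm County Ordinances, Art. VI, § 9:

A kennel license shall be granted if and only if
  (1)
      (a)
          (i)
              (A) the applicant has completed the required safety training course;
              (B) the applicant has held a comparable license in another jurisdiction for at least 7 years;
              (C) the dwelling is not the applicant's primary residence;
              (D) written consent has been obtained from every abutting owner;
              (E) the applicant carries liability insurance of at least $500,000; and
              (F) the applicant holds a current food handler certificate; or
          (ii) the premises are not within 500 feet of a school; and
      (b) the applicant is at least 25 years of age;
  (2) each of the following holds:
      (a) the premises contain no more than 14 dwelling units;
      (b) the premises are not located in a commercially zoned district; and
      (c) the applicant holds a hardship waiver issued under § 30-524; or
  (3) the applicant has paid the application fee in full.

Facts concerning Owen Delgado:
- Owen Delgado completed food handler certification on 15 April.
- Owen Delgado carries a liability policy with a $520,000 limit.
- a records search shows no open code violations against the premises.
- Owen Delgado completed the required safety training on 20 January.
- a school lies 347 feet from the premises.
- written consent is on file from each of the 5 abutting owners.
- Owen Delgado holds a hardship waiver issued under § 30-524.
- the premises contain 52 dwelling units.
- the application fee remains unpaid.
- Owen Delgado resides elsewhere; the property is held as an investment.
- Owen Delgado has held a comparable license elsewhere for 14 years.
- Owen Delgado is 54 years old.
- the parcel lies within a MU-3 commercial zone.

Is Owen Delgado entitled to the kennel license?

(A) safety training — satisfied.
(B) prior license ≥ 7 yr — met.
(C) not (primary residence) — met.
(D) all abutters consent — satisfied.
(E) insurance ≥ $500,000 — satisfied.
(F) food handler cert. — satisfied.
So (i) is satisfied (T AND T AND T AND T AND T AND T).
(ii) ≥500 ft from school — not satisfied.
So (a) is satisfied (T OR F).
(b) age ≥ 25 — holds.
(1): T AND T → true.
(a) ≤ 14 units — not met.
(b) not (commercially zoned) — fails.
(c) hardship waiver — holds.
So (2) is not satisfied (F AND F AND T).
(3) fee paid — not met.
Overall: T OR F OR F → true.

Yes — granted.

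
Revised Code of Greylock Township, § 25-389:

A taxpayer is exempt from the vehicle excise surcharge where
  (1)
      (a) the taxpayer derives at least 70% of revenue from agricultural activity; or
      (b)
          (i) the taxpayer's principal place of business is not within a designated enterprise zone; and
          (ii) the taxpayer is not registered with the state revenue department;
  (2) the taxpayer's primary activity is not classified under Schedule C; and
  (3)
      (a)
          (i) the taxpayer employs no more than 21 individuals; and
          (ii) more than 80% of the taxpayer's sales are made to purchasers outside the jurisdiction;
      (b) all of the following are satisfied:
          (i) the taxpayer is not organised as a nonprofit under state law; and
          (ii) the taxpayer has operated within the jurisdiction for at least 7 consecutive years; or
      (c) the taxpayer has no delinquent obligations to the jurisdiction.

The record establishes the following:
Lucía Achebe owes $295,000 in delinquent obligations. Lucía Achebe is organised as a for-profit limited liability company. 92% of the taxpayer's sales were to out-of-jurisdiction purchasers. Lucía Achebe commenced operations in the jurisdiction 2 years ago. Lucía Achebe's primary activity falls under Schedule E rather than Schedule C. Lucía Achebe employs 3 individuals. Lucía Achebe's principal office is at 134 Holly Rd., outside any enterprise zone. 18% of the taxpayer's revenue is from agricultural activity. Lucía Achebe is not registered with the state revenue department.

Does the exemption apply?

Yes — exempt.

(a) ≥70% agricultural — not satisfied.
(i) not (in enterprise zone) — met.
(ii) not (state-registered) — holds.
(b) = T AND T = true.
(1): F OR T → true.
(2) not (Schedule C activity) — met.
(i) ≤ 21 employees — satisfied.
(ii) >80% out-of-jur. sales — met.
(a) = T AND T = true.
(i) not (nonprofit) — holds.
(ii) ≥ 7 yrs in jurisdiction — fails.
(b): T AND F → false.
(c) no delinquency — not satisfied.
So (3) is satisfied (T OR F OR F).
Overall = T AND T AND T = true.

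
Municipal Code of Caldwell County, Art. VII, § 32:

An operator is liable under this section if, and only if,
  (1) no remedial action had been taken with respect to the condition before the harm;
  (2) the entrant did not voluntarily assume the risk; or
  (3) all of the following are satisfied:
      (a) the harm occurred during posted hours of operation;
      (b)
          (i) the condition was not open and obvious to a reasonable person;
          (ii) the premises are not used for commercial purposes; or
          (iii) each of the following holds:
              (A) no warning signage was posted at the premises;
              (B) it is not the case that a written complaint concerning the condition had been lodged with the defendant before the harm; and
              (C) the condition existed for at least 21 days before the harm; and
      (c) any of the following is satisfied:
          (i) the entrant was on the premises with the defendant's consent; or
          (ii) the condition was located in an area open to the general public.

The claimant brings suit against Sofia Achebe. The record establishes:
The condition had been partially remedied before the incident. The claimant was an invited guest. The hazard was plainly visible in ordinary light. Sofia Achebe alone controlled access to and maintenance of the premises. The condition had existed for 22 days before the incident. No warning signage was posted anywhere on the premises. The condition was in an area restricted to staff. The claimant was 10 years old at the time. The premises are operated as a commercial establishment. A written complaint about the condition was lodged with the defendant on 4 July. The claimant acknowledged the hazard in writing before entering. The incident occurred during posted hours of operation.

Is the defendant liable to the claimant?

No — not liable.

(1) no remedial action — not met.
(2) no assumed risk — not satisfied.
(a) during posted hours — satisfied.
(i) not open/obvious — not met.
(ii) not (commercial use) — not met.
(A) no signage posted — satisfied.
(B) not (complaint lodged) — fails.
(C) condition ≥21 days old — satisfied.
So (iii) is not satisfied (T AND F AND T).
(b) = F OR F OR F = false.
(i) consent to enter — met.
(ii) public area — not met.
So (c) is satisfied (T OR F).
(3): T AND F AND T → false.
Overall: F OR F OR F → false.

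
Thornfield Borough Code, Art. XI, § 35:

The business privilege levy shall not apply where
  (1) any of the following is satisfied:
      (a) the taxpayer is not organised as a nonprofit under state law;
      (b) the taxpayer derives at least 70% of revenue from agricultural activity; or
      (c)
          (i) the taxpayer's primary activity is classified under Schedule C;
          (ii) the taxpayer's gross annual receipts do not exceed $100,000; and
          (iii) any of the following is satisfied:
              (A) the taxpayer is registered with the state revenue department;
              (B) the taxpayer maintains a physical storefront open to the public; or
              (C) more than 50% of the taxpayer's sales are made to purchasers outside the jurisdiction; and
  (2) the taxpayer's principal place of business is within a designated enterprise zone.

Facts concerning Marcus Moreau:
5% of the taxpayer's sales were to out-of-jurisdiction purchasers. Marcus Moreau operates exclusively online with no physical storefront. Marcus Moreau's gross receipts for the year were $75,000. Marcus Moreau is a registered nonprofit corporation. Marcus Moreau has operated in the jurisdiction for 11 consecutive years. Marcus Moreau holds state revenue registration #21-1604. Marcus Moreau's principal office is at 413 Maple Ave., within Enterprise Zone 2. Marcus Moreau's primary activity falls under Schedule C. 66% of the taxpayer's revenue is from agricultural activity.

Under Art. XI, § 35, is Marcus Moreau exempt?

Yes — exempt.

(a) not (nonprofit) — not met.
(b) ≥70% agricultural — fails.
(i) Schedule C activity — satisfied.
(ii) receipts ≤ $100,000 — satisfied.
(A) state-registered — satisfied.
(B) has storefront — fails.
(C) >50% out-of-jur. sales — not met.
(iii): T OR F OR F → true.
So (c) is satisfied (T AND T AND T).
(1): F OR F OR T → true.
(2) in enterprise zone — satisfied.
Overall: T AND T → true.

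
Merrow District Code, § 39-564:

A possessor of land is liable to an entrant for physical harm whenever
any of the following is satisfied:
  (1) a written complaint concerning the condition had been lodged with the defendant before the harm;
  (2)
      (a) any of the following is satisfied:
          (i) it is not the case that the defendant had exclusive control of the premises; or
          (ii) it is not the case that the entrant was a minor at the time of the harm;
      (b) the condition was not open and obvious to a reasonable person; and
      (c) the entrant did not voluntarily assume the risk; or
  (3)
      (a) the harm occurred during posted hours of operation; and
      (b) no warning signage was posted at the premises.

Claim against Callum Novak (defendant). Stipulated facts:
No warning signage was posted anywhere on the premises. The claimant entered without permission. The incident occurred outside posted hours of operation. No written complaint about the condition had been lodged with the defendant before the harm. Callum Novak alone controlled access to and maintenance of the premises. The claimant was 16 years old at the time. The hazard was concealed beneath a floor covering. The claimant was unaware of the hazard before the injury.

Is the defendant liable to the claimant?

No — not liable.

(1) complaint lodged — not satisfied.
(i) not (exclusive control) — fails.
(ii) not (entrant a minor) — fails.
(a) = F OR F = false.
(b) not open/obvious — met.
(c) no assumed risk — met.
(2) = F AND T AND T = false.
(a) during posted hours — not met.
(b) no signage posted — met.
(3): F AND T → false.
Overall = F OR F OR F = false.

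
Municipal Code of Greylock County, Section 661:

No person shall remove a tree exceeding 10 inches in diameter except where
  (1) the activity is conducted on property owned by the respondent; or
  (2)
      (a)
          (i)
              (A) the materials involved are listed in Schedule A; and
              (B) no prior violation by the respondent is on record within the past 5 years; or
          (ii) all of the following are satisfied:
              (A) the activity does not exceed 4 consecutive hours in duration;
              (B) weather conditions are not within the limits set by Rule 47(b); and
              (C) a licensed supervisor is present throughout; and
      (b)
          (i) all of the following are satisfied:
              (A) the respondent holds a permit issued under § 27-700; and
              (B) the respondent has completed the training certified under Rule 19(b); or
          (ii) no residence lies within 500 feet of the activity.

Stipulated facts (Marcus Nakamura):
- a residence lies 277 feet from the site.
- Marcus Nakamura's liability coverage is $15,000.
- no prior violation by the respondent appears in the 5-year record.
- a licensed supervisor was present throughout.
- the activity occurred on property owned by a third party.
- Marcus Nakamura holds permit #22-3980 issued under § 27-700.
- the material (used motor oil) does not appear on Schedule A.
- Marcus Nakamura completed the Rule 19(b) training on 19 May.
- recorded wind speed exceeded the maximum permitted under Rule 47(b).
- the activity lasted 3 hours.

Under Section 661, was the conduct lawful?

(1) own property — fails.
(A) Schedule A material — fails.
(B) no prior violation — met.
(i): F AND T → false.
(A) ≤ 4 hrs duration — met.
(B) not (weather ok) — met.
(C) supervisor present — holds.
So (ii) is satisfied (T AND T AND T).
(a) = F OR T = true.
(A) holds permit — met.
(B) training certified — holds.
So (i) is satisfied (T AND T).
(ii) no residence in 500 ft — not satisfied.
(b): T OR F → true.
(2) = T AND T = true.
So Overall is satisfied (F OR T).

Yes — lawful.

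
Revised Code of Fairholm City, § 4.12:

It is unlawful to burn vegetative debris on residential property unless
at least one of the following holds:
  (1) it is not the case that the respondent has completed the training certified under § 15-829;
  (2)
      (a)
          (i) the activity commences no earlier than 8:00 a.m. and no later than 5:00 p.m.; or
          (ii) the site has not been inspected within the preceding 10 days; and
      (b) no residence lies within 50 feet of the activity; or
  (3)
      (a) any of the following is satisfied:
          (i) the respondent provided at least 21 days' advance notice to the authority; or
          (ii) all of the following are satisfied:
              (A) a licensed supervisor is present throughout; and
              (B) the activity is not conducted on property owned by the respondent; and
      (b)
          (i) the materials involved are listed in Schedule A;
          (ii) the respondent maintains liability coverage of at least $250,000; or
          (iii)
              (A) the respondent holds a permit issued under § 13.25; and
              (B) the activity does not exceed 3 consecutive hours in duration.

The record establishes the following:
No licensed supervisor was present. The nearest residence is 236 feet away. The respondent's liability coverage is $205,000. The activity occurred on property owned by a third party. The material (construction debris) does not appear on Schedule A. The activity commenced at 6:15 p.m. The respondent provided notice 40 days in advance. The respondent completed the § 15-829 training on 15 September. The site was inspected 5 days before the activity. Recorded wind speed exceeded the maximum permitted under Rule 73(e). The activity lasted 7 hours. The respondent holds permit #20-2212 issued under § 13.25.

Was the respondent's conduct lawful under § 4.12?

No — unlawful.

(1) not (training certified) — not satisfied.
(i) start within hours — not satisfied.
(ii) not (site inspected) — fails.
(a): F OR F → false.
(b) no residence in 50 ft — met.
(2): F AND T → false.
(i) ≥21 days' notice — holds.
(A) supervisor present — not satisfied.
(B) not (own property) — satisfied.
So (ii) is not satisfied (F AND T).
(a) = T OR F = true.
(i) Schedule A material — fails.
(ii) coverage ≥ $250,000 — fails.
(A) holds permit — holds.
(B) ≤ 3 hrs duration — fails.
(iii): T AND F → false.
So (b) is not satisfied (F OR F OR F).
So (3) is not satisfied (T AND F).
So Overall is not satisfied (F OR F OR F).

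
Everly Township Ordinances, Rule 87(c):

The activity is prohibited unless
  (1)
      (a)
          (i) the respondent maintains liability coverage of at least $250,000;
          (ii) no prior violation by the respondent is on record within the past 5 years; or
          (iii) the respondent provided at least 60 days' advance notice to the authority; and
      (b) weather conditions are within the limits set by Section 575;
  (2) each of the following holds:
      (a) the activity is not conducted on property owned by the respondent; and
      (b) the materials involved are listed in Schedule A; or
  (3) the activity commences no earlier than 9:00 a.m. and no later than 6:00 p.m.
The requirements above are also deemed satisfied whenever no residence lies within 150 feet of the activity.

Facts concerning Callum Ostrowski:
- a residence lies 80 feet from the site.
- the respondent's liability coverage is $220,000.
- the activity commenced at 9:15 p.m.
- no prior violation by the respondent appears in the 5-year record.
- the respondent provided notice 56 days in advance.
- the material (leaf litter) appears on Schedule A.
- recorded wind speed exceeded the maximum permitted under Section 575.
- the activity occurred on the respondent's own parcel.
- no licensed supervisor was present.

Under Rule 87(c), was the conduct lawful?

(i) coverage ≥ $250,000 — not met.
(ii) no prior violation — holds.
(iii) ≥60 days' notice — not satisfied.
(a): F OR T OR F → true.
(b) weather ok — fails.
(1) = T AND F = false.
(a) not (own property) — not met.
(b) Schedule A material — holds.
(2): F AND T → false.
(3) start within hours — fails.
Overall: F OR F OR F → false.
Exception (no residence in 150 ft) — not satisfied.
Result: main false OR exception false → false.

No — unlawful.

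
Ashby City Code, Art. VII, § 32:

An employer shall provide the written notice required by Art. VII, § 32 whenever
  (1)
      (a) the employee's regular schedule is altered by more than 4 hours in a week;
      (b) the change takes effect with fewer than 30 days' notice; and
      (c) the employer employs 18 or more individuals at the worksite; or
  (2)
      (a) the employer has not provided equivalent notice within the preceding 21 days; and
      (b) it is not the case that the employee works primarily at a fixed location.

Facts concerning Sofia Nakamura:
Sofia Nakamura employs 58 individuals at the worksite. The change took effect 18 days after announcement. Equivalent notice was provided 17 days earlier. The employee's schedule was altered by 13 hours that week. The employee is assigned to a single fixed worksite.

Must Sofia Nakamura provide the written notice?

Yes — required.

(a) schedule shift > 4h — satisfied.
(b) < 30 days' notice — holds.
(c) ≥ 18 at site — met.
(1): T AND T AND T → true.
(a) no recent notice — not satisfied.
(b) not (fixed location) — not satisfied.
(2): F AND F → false.
So Overall is satisfied (T OR F).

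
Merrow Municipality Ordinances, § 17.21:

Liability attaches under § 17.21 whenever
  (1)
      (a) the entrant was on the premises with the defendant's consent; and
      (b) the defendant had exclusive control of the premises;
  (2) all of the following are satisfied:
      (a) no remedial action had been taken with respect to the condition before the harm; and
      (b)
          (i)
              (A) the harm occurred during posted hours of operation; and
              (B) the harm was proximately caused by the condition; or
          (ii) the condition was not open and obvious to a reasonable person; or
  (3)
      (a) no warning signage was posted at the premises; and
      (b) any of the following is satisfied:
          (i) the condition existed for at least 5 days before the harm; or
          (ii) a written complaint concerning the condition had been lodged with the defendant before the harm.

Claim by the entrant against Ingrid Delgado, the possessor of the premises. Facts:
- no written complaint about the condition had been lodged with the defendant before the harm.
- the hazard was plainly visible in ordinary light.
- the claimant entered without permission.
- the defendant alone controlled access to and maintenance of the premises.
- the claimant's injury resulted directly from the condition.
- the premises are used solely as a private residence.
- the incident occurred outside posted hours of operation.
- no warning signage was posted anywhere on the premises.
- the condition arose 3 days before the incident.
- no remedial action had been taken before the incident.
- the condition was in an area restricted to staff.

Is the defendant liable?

(a) consent to enter — not satisfied.
(b) exclusive control — satisfied.
(1) = F AND T = false.
(a) no remedial action — met.
(A) during posted hours — not satisfied.
(B) proximate cause — satisfied.
(i): F AND T → false.
(ii) not open/obvious — not satisfied.
(b) = F OR F = false.
So (2) is not satisfied (T AND F).
(a) no signage posted — holds.
(i) condition ≥5 days old — not satisfied.
(ii) complaint lodged — not met.
So (b) is not satisfied (F OR F).
(3) = T AND F = false.
So Overall is not satisfied (F OR F OR F).

No — not liable.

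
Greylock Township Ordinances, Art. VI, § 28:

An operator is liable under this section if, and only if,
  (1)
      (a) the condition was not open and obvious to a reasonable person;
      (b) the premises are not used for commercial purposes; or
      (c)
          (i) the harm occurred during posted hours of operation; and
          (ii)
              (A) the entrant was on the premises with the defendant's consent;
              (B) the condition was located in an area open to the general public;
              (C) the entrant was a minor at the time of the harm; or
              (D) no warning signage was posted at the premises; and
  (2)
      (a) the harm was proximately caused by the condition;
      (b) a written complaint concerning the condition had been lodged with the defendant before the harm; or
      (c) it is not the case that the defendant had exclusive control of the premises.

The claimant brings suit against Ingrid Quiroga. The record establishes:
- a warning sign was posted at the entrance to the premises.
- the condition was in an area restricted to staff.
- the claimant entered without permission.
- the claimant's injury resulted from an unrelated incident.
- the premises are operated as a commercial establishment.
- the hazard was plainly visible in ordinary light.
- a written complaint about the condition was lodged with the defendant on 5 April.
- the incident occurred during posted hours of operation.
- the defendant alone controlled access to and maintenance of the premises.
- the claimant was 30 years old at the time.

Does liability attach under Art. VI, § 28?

No — not liable.

(a) not open/obvious — not satisfied.
(b) not (commercial use) — not satisfied.
(i) during posted hours — met.
(A) consent to enter — not met.
(B) public area — not met.
(C) entrant a minor — fails.
(D) no signage posted — not met.
So (ii) is not satisfied (F OR F OR F OR F).
(c): T AND F → false.
(1): F OR F OR F → false.
(a) proximate cause — fails.
(b) complaint lodged — satisfied.
(c) not (exclusive control) — fails.
So (2) is satisfied (F OR T OR F).
Overall: F AND T → false.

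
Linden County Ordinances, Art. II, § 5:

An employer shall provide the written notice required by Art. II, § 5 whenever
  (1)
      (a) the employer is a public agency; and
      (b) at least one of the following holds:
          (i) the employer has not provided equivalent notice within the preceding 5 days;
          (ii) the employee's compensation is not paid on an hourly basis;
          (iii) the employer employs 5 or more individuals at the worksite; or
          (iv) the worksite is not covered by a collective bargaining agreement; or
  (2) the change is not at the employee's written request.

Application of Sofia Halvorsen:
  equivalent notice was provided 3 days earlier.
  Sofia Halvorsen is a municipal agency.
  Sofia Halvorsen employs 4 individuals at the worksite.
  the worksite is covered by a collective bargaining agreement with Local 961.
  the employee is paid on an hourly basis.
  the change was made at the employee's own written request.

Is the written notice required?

No — not required.

(a) public agency — satisfied.
(i) no recent notice — not satisfied.
(ii) not (hourly-paid) — not satisfied.
(iii) ≥ 5 at site — not satisfied.
(iv) no CBA — not satisfied.
So (b) is not satisfied (F OR F OR F OR F).
(1) = T AND F = false.
(2) not employee-requested — not satisfied.
So Overall is not satisfied (F OR F).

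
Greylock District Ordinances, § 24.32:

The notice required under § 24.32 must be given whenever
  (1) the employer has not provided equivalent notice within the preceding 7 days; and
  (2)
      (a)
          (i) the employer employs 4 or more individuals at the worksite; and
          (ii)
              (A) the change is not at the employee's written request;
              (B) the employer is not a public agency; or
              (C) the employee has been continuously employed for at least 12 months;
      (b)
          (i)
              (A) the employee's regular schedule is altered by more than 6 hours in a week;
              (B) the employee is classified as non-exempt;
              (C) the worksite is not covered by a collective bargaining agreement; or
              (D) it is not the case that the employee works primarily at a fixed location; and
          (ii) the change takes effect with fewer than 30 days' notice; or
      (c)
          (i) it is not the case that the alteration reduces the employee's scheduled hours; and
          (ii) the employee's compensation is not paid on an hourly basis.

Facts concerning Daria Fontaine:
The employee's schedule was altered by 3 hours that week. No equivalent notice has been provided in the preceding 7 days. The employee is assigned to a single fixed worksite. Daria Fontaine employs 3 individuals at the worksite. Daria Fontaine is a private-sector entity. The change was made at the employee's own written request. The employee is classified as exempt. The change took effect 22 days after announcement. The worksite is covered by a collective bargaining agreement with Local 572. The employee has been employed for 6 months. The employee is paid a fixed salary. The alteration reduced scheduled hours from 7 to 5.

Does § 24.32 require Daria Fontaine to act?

No — not required.

(1) no recent notice — holds.
(i) ≥ 4 at site — fails.
(A) not employee-requested — not satisfied.
(B) not (public agency) — holds.
(C) tenure ≥ 12 mo. — not satisfied.
So (ii) is satisfied (F OR T OR F).
(a): F AND T → false.
(A) schedule shift > 6h — not met.
(B) non-exempt — fails.
(C) no CBA — not satisfied.
(D) not (fixed location) — fails.
So (i) is not satisfied (F OR F OR F OR F).
(ii) < 30 days' notice — satisfied.
(b): F AND T → false.
(i) not (hours reduced) — not met.
(ii) not (hourly-paid) — holds.
So (c) is not satisfied (F AND T).
(2): F OR F OR F → false.
Overall: T AND F → false.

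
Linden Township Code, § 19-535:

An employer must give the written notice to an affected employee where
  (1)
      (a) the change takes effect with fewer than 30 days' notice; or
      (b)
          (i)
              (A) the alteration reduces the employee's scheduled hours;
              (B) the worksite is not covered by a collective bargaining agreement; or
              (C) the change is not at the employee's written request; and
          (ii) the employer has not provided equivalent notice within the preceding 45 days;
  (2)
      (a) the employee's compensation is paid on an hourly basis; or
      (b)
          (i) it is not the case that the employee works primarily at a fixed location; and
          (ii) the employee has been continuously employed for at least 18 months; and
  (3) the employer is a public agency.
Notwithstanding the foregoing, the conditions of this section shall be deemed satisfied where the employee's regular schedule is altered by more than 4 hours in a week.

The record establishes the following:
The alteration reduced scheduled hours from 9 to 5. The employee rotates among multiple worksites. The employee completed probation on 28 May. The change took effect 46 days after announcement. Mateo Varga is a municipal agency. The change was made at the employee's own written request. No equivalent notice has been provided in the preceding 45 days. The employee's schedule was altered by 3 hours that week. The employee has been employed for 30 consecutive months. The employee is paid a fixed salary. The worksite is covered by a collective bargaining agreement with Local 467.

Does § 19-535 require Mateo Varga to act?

Yes — required.

(a) < 30 days' notice — fails.
(A) hours reduced — holds.
(B) no CBA — not met.
(C) not employee-requested — fails.
So (i) is satisfied (T OR F OR F).
(ii) no recent notice — satisfied.
(b): T AND T → true.
(1): F OR T → true.
(a) hourly-paid — fails.
(i) not (fixed location) — holds.
(ii) tenure ≥ 18 mo. — satisfied.
(b) = T AND T = true.
(2) = F OR T = true.
(3) public agency — holds.
Overall = T AND T AND T = true.
Exception (schedule shift > 4h) — not satisfied.
Result: main true OR exception false → true.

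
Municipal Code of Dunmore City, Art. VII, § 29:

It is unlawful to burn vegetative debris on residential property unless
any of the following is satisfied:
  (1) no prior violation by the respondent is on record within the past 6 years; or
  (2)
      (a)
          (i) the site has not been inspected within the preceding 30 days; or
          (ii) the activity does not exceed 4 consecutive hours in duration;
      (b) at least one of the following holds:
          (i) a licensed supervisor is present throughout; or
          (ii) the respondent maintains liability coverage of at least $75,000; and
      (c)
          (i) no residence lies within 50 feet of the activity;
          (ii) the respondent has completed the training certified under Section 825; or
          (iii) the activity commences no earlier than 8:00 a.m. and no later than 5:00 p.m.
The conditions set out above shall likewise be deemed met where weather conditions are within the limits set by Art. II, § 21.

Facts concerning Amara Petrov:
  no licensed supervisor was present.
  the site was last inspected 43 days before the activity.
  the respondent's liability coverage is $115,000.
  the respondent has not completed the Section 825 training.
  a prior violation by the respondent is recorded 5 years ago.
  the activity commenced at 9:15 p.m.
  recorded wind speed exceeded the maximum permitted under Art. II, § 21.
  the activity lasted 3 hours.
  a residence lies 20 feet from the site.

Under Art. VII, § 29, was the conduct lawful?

(1) no prior violation — not met.
(i) not (site inspected) — satisfied.
(ii) ≤ 4 hrs duration — holds.
So (a) is satisfied (T OR T).
(i) supervisor present — fails.
(ii) coverage ≥ $75,000 — met.
(b) = F OR T = true.
(i) no residence in 50 ft — fails.
(ii) training certified — not met.
(iii) start within hours — not satisfied.
(c) = F OR F OR F = false.
(2) = T AND T AND F = false.
Overall: F OR F → false.
Exception (weather ok) — not satisfied.
Result: main false OR exception false → false.

No — unlawful.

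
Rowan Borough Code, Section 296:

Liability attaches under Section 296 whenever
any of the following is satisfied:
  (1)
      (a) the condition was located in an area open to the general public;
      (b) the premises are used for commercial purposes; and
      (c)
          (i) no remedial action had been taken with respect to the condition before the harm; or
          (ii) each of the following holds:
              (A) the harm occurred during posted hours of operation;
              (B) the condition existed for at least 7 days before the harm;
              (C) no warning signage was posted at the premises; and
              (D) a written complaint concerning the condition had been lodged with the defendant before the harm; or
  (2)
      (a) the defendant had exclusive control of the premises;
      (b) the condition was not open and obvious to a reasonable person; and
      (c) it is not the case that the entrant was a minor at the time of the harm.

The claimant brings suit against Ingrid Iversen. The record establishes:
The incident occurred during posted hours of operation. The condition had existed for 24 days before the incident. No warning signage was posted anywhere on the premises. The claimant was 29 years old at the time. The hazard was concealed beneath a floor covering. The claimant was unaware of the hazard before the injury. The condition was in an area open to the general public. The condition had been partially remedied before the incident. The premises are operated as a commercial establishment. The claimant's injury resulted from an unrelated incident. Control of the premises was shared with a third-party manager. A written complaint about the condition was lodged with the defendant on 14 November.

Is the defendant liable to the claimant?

(a) public area — holds.
(b) commercial use — holds.
(i) no remedial action — not met.
(A) during posted hours — holds.
(B) condition ≥7 days old — met.
(C) no signage posted — satisfied.
(D) complaint lodged — holds.
(ii): T AND T AND T AND T → true.
(c): F OR T → true.
(1) = T AND T AND T = true.
(a) exclusive control — fails.
(b) not open/obvious — met.
(c) not (entrant a minor) — met.
So (2) is not satisfied (F AND T AND T).
So Overall is satisfied (T OR F).

Yes — liable.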